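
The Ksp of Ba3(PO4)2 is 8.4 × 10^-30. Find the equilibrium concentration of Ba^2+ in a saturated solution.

Ba3(PO4)2(s) <=> 3 Ba^2+ + 2 PO4^3-
Ksp = [Ba^2+]^3[PO4^3-]^2
For each mole of Ba3(PO4)2 that dissolves: [Ba^2+] = 3s, [PO4^3-] = 2s.
So Ksp = (3s)^3 × (2s)^2 = 108s^5
Solving, s = (8.4 × 10^-30/108)^(1/5) = 6.00 × 10^-7 M
[Ba^2+] = 3s = 1.8 x 10^-6 M

[Ba^2+] = 1.8e-6 M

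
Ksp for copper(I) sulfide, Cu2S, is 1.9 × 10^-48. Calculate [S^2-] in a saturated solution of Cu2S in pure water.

7.8 × 10^-17 M

Cu2S(s) <=> 2 Cu^+ + S^2-
Ksp = [Cu^+]^2[S^2-]
Let s = molar solubility. Then [Cu^+] = 2s and [S^2-] = s.
So Ksp = (2s)^2 × s = 4s^3
Solving, s = (1.9 × 10^-48/4)^(1/3) = 7.80 × 10^-17 M
[S^2-] = s = 7.8 × 10^-17 M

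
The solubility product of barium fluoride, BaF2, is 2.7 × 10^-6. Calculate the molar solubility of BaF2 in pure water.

BaF2(s) ⇌ Ba^2+(aq) + 2 F^-(aq)
Ksp = [Ba^2+][F^-]^2
Let s = molar solubility. Then [Ba^2+] = s and [F^-] = 2s.
Ksp = s(2s)^2 = 4s^3
s = (2.7 × 10^-6 / 4)^(1/3) = 8.8 × 10^-3 M

s = 8.8e-3 M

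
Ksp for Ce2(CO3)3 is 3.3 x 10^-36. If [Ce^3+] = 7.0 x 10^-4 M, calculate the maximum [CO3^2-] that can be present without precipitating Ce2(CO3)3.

Ce2(CO3)3(s) ⇌ 2 Ce^3+ + 3 CO3^2-
Ksp = [Ce^3+]^2[CO3^2-]^3
Precipitation begins when Q = Ksp. With [Ce^3+] = 7.0 x 10^-4 M:
3.3 x 10^-36 = (7.0 x 10^-4)^2 × [CO3^2-]^3
[CO3^2-] = (3.3 x 10^-36 / 4.90 × 10^-7)^(1/3) = 1.9 × 10^-10 M

1.9 × 10^-10 M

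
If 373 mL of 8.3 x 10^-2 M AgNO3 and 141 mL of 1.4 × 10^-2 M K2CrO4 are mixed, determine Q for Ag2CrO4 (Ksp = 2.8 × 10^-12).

Total volume = 373 + 141 = 514 mL.
[Ag^+] = 8.3 × 10^-2 × (373/514) = 6.02 x 10^-2 M
[CrO4^2-] = 1.4 x 10^-2 × (141/514) = 3.84 x 10^-3 M
Ag2CrO4(s) ⇌ 2 Ag^+(aq) + CrO4^2-(aq), so Q = [Ag^+]^2[CrO4^2-]
Q = (6.02 × 10^-2)^2(3.84 × 10^-3) = 1.4 × 10^-5
Q > Ksp, so Ag2CrO4 will precipitate.

Q = 1.4 × 10^-5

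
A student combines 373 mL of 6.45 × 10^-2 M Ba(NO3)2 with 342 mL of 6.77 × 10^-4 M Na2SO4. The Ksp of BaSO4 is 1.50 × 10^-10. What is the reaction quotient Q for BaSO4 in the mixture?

Total volume = 373 + 342 = 715 mL.
[Ba^2+] = 6.45 × 10^-2 × (373/715) = 3.365 × 10^-2 M
[SO4^2-] = 6.77 × 10^-4 × (342/715) = 3.238 × 10^-4 M
BaSO4(s) ⇌ Ba^2+ + SO4^2-, so Q = [Ba^2+][SO4^2-]
Q = (3.365 × 10^-2)(3.238 x 10^-4) = 1.09 x 10^-5
Q > Ksp, so BaSO4 will precipitate.

1.09e-5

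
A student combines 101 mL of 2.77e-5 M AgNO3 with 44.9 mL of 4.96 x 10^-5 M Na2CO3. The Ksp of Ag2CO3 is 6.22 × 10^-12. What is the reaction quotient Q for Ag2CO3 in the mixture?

Q ≈ 5.61 x 10^-15

Total volume = 101 + 44.9 = 145.9 mL.
[Ag^+] = 2.77 × 10^-5 × (101/145.9) = 1.918 × 10^-5 M
[CO3^2-] = 4.96 × 10^-5 × (44.9/145.9) = 1.526 × 10^-5 M
Ag2CO3(s) ⇌ 2 Ag^+(aq) + CO3^2-(aq), so Q = [Ag^+]^2[CO3^2-]
Q = (1.918 x 10^-5)^2(1.526 x 10^-5) = 5.61 × 10^-15
Q < Ksp, so no precipitate of Ag2CO3 forms.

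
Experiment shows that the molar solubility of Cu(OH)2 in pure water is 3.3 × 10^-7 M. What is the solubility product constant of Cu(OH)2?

Ksp ≈ 1.4 × 10^-19

Cu(OH)2(s) ⇌ Cu^2+ + 2 OH^-
With molar solubility s: [Cu^2+] = s, [OH^-] = 2s.
Ksp = [Cu^2+][OH^-]^2
Substituting: Ksp = s(2s)^2 = 4s^3
Ksp = 4 × (3.3 × 10^-7)^3 = 1.4 × 10^-19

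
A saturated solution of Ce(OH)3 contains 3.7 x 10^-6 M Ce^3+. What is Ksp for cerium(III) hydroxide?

5.1e-21

Ce(OH)3(s) ⇌ Ce^3+(aq) + 3 OH^-(aq)
Stoichiometry gives [OH^-] = (3/1)[Ce^3+] = 1.11 x 10^-5 M.
Ksp = [Ce^3+][OH^-]^3
Ksp = 3.7 x 10^-6 × (1.11 x 10^-5)^3 = 5.1 × 10^-21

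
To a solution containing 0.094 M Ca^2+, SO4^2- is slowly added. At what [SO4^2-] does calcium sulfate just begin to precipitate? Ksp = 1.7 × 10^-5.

CaSO4(s) ⇌ Ca^2+ + SO4^2-
Ksp = [Ca^2+][SO4^2-]
Precipitation begins when Q = Ksp. With [Ca^2+] = 0.094 M:
1.7 × 10^-5 = (0.094) × [SO4^2-]
[SO4^2-] = (1.7 × 10^-5 / 9.4 × 10^-2) = 1.8 × 10^-4 M

[SO4^2-] = 1.8 x 10^-4 M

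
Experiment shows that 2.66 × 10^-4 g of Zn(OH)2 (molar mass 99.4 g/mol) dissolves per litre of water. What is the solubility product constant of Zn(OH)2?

Ksp ≈ 7.67e-17

Molar solubility s = (2.66 x 10^-4 g/L) / (99.4 g/mol) = 2.676 x 10^-6 M.
Zn(OH)2(s) <=> Zn^2+ + 2 OH^-
If s mol/L of Zn(OH)2 dissolves, [Zn^2+] = s and [OH^-] = 2s.
Ksp = [Zn^2+][OH^-]^2
Substituting: Ksp = s(2s)^2 = 4s^3
With s = 2.676 x 10^-6: Ksp = 7.67 × 10^-17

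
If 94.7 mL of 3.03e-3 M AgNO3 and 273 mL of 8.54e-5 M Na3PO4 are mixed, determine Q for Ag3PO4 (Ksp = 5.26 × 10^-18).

3.01e-14

Total volume = 94.7 + 273 = 367.7 mL.
[Ag^+] = 3.03 × 10^-3 × (94.7/367.7) = 7.804 x 10^-4 M
[PO4^3-] = 8.54 × 10^-5 × (273/367.7) = 6.341 × 10^-5 M
Ag3PO4(s) ⇌ 3 Ag^+(aq) + PO4^3-(aq), so Q = [Ag^+]^3[PO4^3-]
Q = (7.804 x 10^-4)^3(6.341 × 10^-5) = 3.01 × 10^-14
Q > Ksp, so Ag3PO4 will precipitate.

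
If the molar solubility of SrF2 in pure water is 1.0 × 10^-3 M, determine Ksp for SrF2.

SrF2(s) ⇌ Sr^2+(aq) + 2 F^-(aq)
For each mole of SrF2 that dissolves: [Sr^2+] = s, [F^-] = 2s.
Ksp = [Sr^2+][F^-]^2
Substituting: Ksp = s(2s)^2 = 4s^3
Ksp = 4 × (1.0 x 10^-3)^3 = 4.0 × 10^-9

Ksp = 4.0 × 10^-9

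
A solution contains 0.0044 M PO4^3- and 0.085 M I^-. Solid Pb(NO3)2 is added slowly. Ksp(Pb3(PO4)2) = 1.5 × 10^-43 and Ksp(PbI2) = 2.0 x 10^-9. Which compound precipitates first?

Pb3(PO4)2

Each salt begins to precipitate when Q = Ksp, i.e. when [Pb^2+] reaches its threshold.
For Pb3(PO4)2: 1.5 × 10^-43 = (0.0044)^2 × [Pb^2+]^3  ⇒  [Pb^2+] = 2.0 × 10^-13 M.
For PbI2: 2.0 x 10^-9 = (0.085)^2 × [Pb^2+]  ⇒  [Pb^2+] = 2.8 x 10^-7 M.
The salt with the lower threshold [Pb^2+] precipitates first: Pb3(PO4)2.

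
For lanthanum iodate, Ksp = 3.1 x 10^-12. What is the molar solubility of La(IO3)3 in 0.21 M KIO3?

s = 3.3e-10 M

La(IO3)3(s) ⇌ La^3+(aq) + 3 IO3^-(aq)
Ksp = [La^3+][IO3^-]^3
If s mol/L dissolves here, [La^3+] = s, [IO3^-] = 0.21 + 3s ≈ 0.21 (since IO3^- from KIO3 dominates).
Ksp ≈ s × (0.21)^3
s = 3.3 × 10^-10 M
Check: 3s = 1.0 x 10^-9 ≪ 0.21, so the approximation is valid.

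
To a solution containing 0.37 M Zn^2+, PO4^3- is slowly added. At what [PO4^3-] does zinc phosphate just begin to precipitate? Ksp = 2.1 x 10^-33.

[PO4^3-] = 2.0e-16 M

Zn3(PO4)2(s) ⇌ 3 Zn^2+(aq) + 2 PO4^3-(aq)
Ksp = [Zn^2+]^3[PO4^3-]^2
Precipitation begins when Q = Ksp. With [Zn^2+] = 0.37 M:
2.1 x 10^-33 = (0.37)^3 × [PO4^3-]^2
[PO4^3-] = (2.1 x 10^-33 / 5.07 x 10^-2)^(1/2) = 2.0 × 10^-16 M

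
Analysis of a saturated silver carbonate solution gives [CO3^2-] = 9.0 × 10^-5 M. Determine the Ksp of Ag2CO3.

Ksp ≈ 2.9e-12

Ag2CO3(s) <=> 2 Ag^+(aq) + CO3^2-(aq)
Stoichiometry gives [Ag^+] = (2/1)[CO3^2-] = 1.80 x 10^-4 M.
Ksp = [Ag^+]^2[CO3^2-]
Ksp = (1.80 × 10^-4)^2 × 9.0 x 10^-5 = 2.9 × 10^-12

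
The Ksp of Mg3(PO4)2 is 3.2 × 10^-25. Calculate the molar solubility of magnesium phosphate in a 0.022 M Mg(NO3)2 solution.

Mg3(PO4)2(s) ⇌ 3 Mg^2+(aq) + 2 PO4^3-(aq)
Ksp = [Mg^2+]^3[PO4^3-]^2
Let s be the molar solubility in this solution. [Mg^2+] = 0.022 + 3s ≈ 0.022, [PO4^3-] = 2s (since Mg^2+ from Mg(NO3)2 dominates).
Ksp ≈ (0.022)^3 × (2s)^2
s = 8.7 × 10^-11 M
Check: 3s = 2.6 × 10^-10 ≪ 0.022, so the approximation is valid.

8.7 × 10^-11 M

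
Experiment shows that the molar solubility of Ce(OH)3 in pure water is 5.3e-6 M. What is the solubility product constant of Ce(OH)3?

Ksp = 2.1 × 10^-20

Ce(OH)3(s) <=> Ce^3+(aq) + 3 OH^-(aq)
With molar solubility s: [Ce^3+] = s, [OH^-] = 3s.
Ksp = [Ce^3+][OH^-]^3
So Ksp = s × (3s)^3 = 27s^4
With s = 5.3 × 10^-6: Ksp = 2.1 × 10^-20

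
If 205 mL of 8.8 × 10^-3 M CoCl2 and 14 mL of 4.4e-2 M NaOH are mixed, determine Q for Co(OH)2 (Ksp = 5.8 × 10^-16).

Total volume = 205 + 14 = 219 mL.
[Co^2+] = 8.8 x 10^-3 × (205/219) = 8.24 × 10^-3 M
[OH^-] = 4.4 × 10^-2 × (14/219) = 2.81 × 10^-3 M
Co(OH)2(s) <=> Co^2+ + 2 OH^-, so Q = [Co^2+][OH^-]^2
Q = (8.24 x 10^-3)(2.81 × 10^-3)^2 = 6.5 x 10^-8
Q > Ksp, so Co(OH)2 will precipitate.

Q = 6.5e-8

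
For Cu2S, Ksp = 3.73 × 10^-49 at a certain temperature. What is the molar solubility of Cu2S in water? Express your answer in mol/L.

s ≈ 4.53 × 10^-17 M

Cu2S(s) ⇌ 2 Cu^+ + S^2-
Ksp = [Cu^+]^2[S^2-]
For each mole of Cu2S that dissolves: [Cu^+] = 2s, [S^2-] = s.
So Ksp = (2s)^2 × s = 4s^3
s^3 = 3.73 × 10^-49 / 4, so s = 4.53 x 10^-17 M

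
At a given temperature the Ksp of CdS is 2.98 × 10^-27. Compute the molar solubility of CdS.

s = 5.46 × 10^-14 M

CdS(s) ⇌ Cd^2+ + S^2-
Ksp = [Cd^2+][S^2-]
Let s = molar solubility. Then [Cd^2+] = s and [S^2-] = s.
Ksp = s × s = s^2
s = √(2.98 × 10^-27) = 5.46 × 10^-14 M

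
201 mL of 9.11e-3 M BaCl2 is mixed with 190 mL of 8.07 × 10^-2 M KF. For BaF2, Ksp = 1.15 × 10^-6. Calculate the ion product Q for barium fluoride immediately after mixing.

Q ≈ 7.20e-6

Total volume = 201 + 190 = 391 mL.
[Ba^2+] = 9.11 × 10^-3 × (201/391) = 4.683 x 10^-3 M
[F^-] = 8.07 × 10^-2 × (190/391) = 3.921 × 10^-2 M
BaF2(s) ⇌ Ba^2+(aq) + 2 F^-(aq), so Q = [Ba^2+][F^-]^2
Q = (4.683 x 10^-3)(3.921 × 10^-2)^2 = 7.20 x 10^-6
Q > Ksp, so BaF2 will precipitate.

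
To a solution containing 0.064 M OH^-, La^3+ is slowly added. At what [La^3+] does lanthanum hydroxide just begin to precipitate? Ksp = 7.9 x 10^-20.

[La^3+] ≈ 3.0 × 10^-16 M

La(OH)3(s) ⇌ La^3+ + 3 OH^-
Ksp = [La^3+][OH^-]^3
Precipitation begins when Q = Ksp. With [OH^-] = 0.064 M:
7.9 x 10^-20 = (0.064)^3 × [La^3+]
[La^3+] = (7.9 x 10^-20 / 2.62 × 10^-4) = 3.0 × 10^-16 M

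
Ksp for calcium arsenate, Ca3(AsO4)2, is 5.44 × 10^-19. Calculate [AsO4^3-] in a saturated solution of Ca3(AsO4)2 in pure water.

Ca3(AsO4)2(s) <=> 3 Ca^2+ + 2 AsO4^3-
Ksp = [Ca^2+]^3[AsO4^3-]^2
For each mole of Ca3(AsO4)2 that dissolves: [Ca^2+] = 3s, [AsO4^3-] = 2s.
So Ksp = (3s)^3 × (2s)^2 = 108s^5
s^5 = 5.44 × 10^-19 / 108, so s = 8.718 x 10^-5 M
[AsO4^3-] = 2s = 1.74 × 10^-4 M

1.74e-4 M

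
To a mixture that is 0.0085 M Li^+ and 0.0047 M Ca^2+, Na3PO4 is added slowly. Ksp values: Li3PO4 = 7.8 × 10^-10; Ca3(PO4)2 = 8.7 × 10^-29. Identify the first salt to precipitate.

Precipitation of each salt starts when its ion product equals its Ksp.
For Li3PO4: 7.8 × 10^-10 = (0.0085)^3 × [PO4^3-]  ⇒  [PO4^3-] = 1.3 × 10^-3 M.
For Ca3(PO4)2: 8.7 × 10^-29 = (0.0047)^3 × [PO4^3-]^2  ⇒  [PO4^3-] = 2.9 × 10^-11 M.
The salt with the lower threshold [PO4^3-] precipitates first: Ca3(PO4)2.

Ca3(PO4)2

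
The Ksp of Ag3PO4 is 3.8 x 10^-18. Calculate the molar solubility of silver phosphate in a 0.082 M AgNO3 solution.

s ≈ 6.9e-15 M

Ag3PO4(s) <=> 3 Ag^+(aq) + PO4^3-(aq)
Ksp = [Ag^+]^3[PO4^3-]
Let s be the molar solubility in this solution. [Ag^+] = 0.082 + 3s ≈ 0.082, [PO4^3-] = s (since Ag^+ from AgNO3 dominates).
Ksp ≈ (0.082)^3 × s
s = 6.9 × 10^-15 M
Check: 3s = 2.1 x 10^-14 ≪ 0.082, so the approximation is valid.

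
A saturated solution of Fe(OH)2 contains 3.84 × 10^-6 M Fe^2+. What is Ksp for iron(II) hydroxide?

Fe(OH)2(s) <=> Fe^2+(aq) + 2 OH^-(aq)
Stoichiometry gives [OH^-] = (2/1)[Fe^2+] = 7.680 × 10^-6 M.
Ksp = [Fe^2+][OH^-]^2
Ksp = 3.84 × 10^-6 × (7.680 × 10^-6)^2 = 2.26 × 10^-16

Ksp = 2.26 x 10^-16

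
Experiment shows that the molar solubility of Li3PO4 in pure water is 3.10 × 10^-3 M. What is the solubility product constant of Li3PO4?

Li3PO4(s) <=> 3 Li^+ + PO4^3-
If s mol/L of Li3PO4 dissolves, [Li^+] = 3s and [PO4^3-] = s.
Ksp = [Li^+]^3[PO4^3-]
Ksp = (3s)^3s = 27s^4
Ksp = 27 × (3.10 x 10^-3)^4 = 2.49 x 10^-9

Ksp = 2.49 × 10^-9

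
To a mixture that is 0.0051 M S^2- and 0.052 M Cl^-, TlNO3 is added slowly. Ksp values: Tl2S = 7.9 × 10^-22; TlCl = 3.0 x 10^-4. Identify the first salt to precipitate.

Each salt begins to precipitate when Q = Ksp, i.e. when [Tl^+] reaches its threshold.
For Tl2S: 7.9 × 10^-22 = 0.0051 × [Tl^+]^2  ⇒  [Tl^+] = 3.9 x 10^-10 M.
For TlCl: 3.0 x 10^-4 = 0.052 × [Tl^+]  ⇒  [Tl^+] = 5.8 × 10^-3 M.
The salt with the lower threshold [Tl^+] precipitates first: Tl2S.

Tl2S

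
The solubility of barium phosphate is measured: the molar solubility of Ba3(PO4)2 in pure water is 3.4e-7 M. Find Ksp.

4.9e-31

Ba3(PO4)2(s) ⇌ 3 Ba^2+ + 2 PO4^3-
For each mole of Ba3(PO4)2 that dissolves: [Ba^2+] = 3s, [PO4^3-] = 2s.
Ksp = [Ba^2+]^3[PO4^3-]^2
Substituting: Ksp = (3s)^3(2s)^2 = 108s^5
Ksp = 108 × (3.4 x 10^-7)^5 = 4.9 × 10^-31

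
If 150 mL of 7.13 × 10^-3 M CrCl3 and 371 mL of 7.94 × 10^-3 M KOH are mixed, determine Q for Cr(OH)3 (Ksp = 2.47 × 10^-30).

Q ≈ 3.71 × 10^-10

Total volume = 150 + 371 = 521 mL.
[Cr^3+] = 7.13 × 10^-3 × (150/521) = 2.053 × 10^-3 M
[OH^-] = 7.94 × 10^-3 × (371/521) = 5.654 × 10^-3 M
Cr(OH)3(s) <=> Cr^3+ + 3 OH^-, so Q = [Cr^3+][OH^-]^3
Q = (2.053 x 10^-3)(5.654 x 10^-3)^3 = 3.71 x 10^-10
Q > Ksp, so Cr(OH)3 will precipitate.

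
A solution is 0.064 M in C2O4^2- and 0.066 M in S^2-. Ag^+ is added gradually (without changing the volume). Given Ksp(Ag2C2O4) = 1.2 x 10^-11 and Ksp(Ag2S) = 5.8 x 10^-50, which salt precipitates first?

Each salt begins to precipitate when Q = Ksp, i.e. when [Ag^+] reaches its threshold.
For Ag2C2O4: 1.2 x 10^-11 = 0.064 × [Ag^+]^2  ⇒  [Ag^+] = 1.4 × 10^-5 M.
For Ag2S: 5.8 x 10^-50 = 0.066 × [Ag^+]^2  ⇒  [Ag^+] = 9.4 x 10^-25 M.
The salt with the lower threshold [Ag^+] precipitates first: Ag2S.

Ag2S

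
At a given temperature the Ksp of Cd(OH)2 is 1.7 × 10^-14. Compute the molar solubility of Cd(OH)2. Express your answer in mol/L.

Cd(OH)2(s) ⇌ Cd^2+(aq) + 2 OH^-(aq)
Ksp = [Cd^2+][OH^-]^2
With molar solubility s: [Cd^2+] = s, [OH^-] = 2s.
Substituting: Ksp = s(2s)^2 = 4s^3
s^3 = 1.7 × 10^-14 / 4, so s = 1.6 × 10^-5 M

1.6 × 10^-5 M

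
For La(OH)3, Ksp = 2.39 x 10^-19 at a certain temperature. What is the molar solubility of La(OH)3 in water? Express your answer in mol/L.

9.70 x 10^-6 M

La(OH)3(s) ⇌ La^3+ + 3 OH^-
Ksp = [La^3+][OH^-]^3
For each mole of La(OH)3 that dissolves: [La^3+] = s, [OH^-] = 3s.
So Ksp = s × (3s)^3 = 27s^4
s^4 = 2.39 x 10^-19 / 27, so s = 9.70 × 10^-6 M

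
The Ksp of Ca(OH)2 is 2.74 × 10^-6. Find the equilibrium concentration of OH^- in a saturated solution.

Ca(OH)2(s) ⇌ Ca^2+(aq) + 2 OH^-(aq)
Ksp = [Ca^2+][OH^-]^2
For each mole of Ca(OH)2 that dissolves: [Ca^2+] = s, [OH^-] = 2s.
So Ksp = s × (2s)^2 = 4s^3
s = (2.74 × 10^-6 / 4)^(1/3) = 8.815 × 10^-3 M
[OH^-] = 2s = 1.76 × 10^-2 M

[OH^-] ≈ 0.0176 M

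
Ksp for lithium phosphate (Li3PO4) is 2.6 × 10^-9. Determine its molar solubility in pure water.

s ≈ 3.1e-3 M

Li3PO4(s) ⇌ 3 Li^+(aq) + PO4^3-(aq)
Ksp = [Li^+]^3[PO4^3-]
With molar solubility s: [Li^+] = 3s, [PO4^3-] = s.
Ksp = (3s)^3s = 27s^4
s = (2.6 × 10^-9 / 27)^(1/4) = 3.1 x 10^-3 M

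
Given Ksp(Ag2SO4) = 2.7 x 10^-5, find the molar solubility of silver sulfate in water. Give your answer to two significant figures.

s ≈ 1.9 x 10^-2 M

Ag2SO4(s) ⇌ 2 Ag^+(aq) + SO4^2-(aq)
Ksp = [Ag^+]^2[SO4^2-]
For each mole of Ag2SO4 that dissolves: [Ag^+] = 2s, [SO4^2-] = s.
So Ksp = (2s)^2 × s = 4s^3
Solving, s = (2.7 x 10^-5/4)^(1/3) = 1.9 x 10^-2 M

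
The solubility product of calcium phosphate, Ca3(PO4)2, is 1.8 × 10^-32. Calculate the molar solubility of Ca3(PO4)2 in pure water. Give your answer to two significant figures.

Ca3(PO4)2(s) ⇌ 3 Ca^2+(aq) + 2 PO4^3-(aq)
Ksp = [Ca^2+]^3[PO4^3-]^2
For each mole of Ca3(PO4)2 that dissolves: [Ca^2+] = 3s, [PO4^3-] = 2s.
Substituting: Ksp = (3s)^3(2s)^2 = 108s^5
s^5 = 1.8 × 10^-32 / 108, so s = 1.8 × 10^-7 M

1.8 × 10^-7 M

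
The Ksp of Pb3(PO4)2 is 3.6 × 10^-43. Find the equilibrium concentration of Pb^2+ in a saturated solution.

[Pb^2+] = 3.8 × 10^-9 M

Pb3(PO4)2(s) ⇌ 3 Pb^2+ + 2 PO4^3-
Ksp = [Pb^2+]^3[PO4^3-]^2
Let s = molar solubility. Then [Pb^2+] = 3s and [PO4^3-] = 2s.
Substituting: Ksp = (3s)^3(2s)^2 = 108s^5
s = (3.6 × 10^-43 / 108)^(1/5) = 1.27 × 10^-9 M
[Pb^2+] = 3s = 3.8 × 10^-9 M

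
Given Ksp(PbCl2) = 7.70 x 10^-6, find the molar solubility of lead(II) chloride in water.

1.24 × 10^-2 M

PbCl2(s) ⇌ Pb^2+(aq) + 2 Cl^-(aq)
Ksp = [Pb^2+][Cl^-]^2
If s mol/L of PbCl2 dissolves, [Pb^2+] = s and [Cl^-] = 2s.
Ksp = s(2s)^2 = 4s^3
Solving, s = (7.70 x 10^-6/4)^(1/3) = 1.24 × 10^-2 M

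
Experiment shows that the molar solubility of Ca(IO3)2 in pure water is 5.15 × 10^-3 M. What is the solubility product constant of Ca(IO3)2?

Ca(IO3)2(s) ⇌ Ca^2+ + 2 IO3^-
With molar solubility s: [Ca^2+] = s, [IO3^-] = 2s.
Ksp = [Ca^2+][IO3^-]^2
So Ksp = s × (2s)^2 = 4s^3
With s = 5.15 × 10^-3: Ksp = 5.46 × 10^-7

Ksp = 5.46 × 10^-7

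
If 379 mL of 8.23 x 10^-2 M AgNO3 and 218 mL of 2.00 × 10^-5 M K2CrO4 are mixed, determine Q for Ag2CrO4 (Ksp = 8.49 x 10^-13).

Total volume = 379 + 218 = 597 mL.
[Ag^+] = 8.23 × 10^-2 × (379/597) = 5.225 × 10^-2 M
[CrO4^2-] = 2.00 × 10^-5 × (218/597) = 7.303 × 10^-6 M
Ag2CrO4(s) ⇌ 2 Ag^+(aq) + CrO4^2-(aq), so Q = [Ag^+]^2[CrO4^2-]
Q = (5.225 × 10^-2)^2(7.303 x 10^-6) = 1.99 x 10^-8
Q > Ksp, so Ag2CrO4 will precipitate.

1.99 × 10^-8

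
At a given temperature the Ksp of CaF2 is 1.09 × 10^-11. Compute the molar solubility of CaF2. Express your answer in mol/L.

CaF2(s) ⇌ Ca^2+(aq) + 2 F^-(aq)
Ksp = [Ca^2+][F^-]^2
If s mol/L of CaF2 dissolves, [Ca^2+] = s and [F^-] = 2s.
Substituting: Ksp = s(2s)^2 = 4s^3
Solving, s = (1.09 × 10^-11/4)^(1/3) = 1.40 × 10^-4 M

1.40e-4 M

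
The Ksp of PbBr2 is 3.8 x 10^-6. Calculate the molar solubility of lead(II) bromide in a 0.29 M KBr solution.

PbBr2(s) ⇌ Pb^2+ + 2 Br^-
Ksp = [Pb^2+][Br^-]^2
If s mol/L dissolves here, [Pb^2+] = s, [Br^-] = 0.29 + 2s ≈ 0.29 (Ksp is small, so little additional dissolves).
Ksp ≈ s × (0.29)^2
s = 4.5 × 10^-5 M
Check: 2s = 9.0 × 10^-5 ≪ 0.29, so the approximation is valid.

s ≈ 4.5 x 10^-5 M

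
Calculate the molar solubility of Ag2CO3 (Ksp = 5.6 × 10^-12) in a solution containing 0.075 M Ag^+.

Ag2CO3(s) ⇌ 2 Ag^+(aq) + CO3^2-(aq)
Ksp = [Ag^+]^2[CO3^2-]
Let s = moles of Ag2CO3 that dissolve per litre. [Ag^+] = 0.075 + 2s ≈ 0.075, [CO3^2-] = s (Ksp is small, so little additional dissolves).
Ksp ≈ (0.075)^2 × s
s = 1.0 × 10^-9 M
Check: 2s = 2.0 × 10^-9 ≪ 0.075, so the approximation is valid.

1.0 × 10^-9 M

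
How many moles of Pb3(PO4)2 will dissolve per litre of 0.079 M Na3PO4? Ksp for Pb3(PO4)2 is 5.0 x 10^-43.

Pb3(PO4)2(s) <=> 3 Pb^2+(aq) + 2 PO4^3-(aq)
Ksp = [Pb^2+]^3[PO4^3-]^2
If s mol/L dissolves here, [Pb^2+] = 3s, [PO4^3-] = 0.079 + 2s ≈ 0.079 (Ksp is small, so little additional dissolves).
Ksp ≈ (3s)^3 × (0.079)^2
s = 1.4 x 10^-14 M
Check: 2s = 2.9 × 10^-14 ≪ 0.079, so the approximation is valid.

s ≈ 1.4e-14 M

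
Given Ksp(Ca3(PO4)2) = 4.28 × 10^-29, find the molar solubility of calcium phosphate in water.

s = 8.31e-7 M

Ca3(PO4)2(s) <=> 3 Ca^2+(aq) + 2 PO4^3-(aq)
Ksp = [Ca^2+]^3[PO4^3-]^2
With molar solubility s: [Ca^2+] = 3s, [PO4^3-] = 2s.
Substituting: Ksp = (3s)^3(2s)^2 = 108s^5
s = (4.28 × 10^-29 / 108)^(1/5) = 8.31 x 10^-7 M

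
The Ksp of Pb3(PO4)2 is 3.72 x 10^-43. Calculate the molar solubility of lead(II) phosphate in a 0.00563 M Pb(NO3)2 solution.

s ≈ 7.22 × 10^-19 M

Pb3(PO4)2(s) ⇌ 3 Pb^2+(aq) + 2 PO4^3-(aq)
Ksp = [Pb^2+]^3[PO4^3-]^2
Let s be the molar solubility in this solution. [Pb^2+] = 0.00563 + 3s ≈ 0.00563, [PO4^3-] = 2s (common-ion effect: Pb^2+ is already 0.00563 M).
Ksp ≈ (0.00563)^3 × (2s)^2
s = 7.22 × 10^-19 M
Check: 3s = 2.2 x 10^-18 ≪ 0.00563, so the approximation is valid.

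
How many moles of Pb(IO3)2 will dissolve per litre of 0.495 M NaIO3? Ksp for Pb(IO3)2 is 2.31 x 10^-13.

9.43 × 10^-13 M

Pb(IO3)2(s) ⇌ Pb^2+ + 2 IO3^-
Ksp = [Pb^2+][IO3^-]^2
Let s = moles of Pb(IO3)2 that dissolve per litre. [Pb^2+] = s, [IO3^-] = 0.495 + 2s ≈ 0.495 (since IO3^- from NaIO3 dominates).
Ksp ≈ s × (0.495)^2
s = 9.43 × 10^-13 M
Check: 2s = 1.9 × 10^-12 ≪ 0.495, so the approximation is valid.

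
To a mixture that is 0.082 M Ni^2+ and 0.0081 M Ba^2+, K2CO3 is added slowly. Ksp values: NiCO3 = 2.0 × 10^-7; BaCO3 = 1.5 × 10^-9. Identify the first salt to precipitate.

Precipitation of each salt starts when its ion product equals its Ksp.
For NiCO3: 2.0 × 10^-7 = 0.082 × [CO3^2-]  ⇒  [CO3^2-] = 2.4 × 10^-6 M.
For BaCO3: 1.5 × 10^-9 = 0.0081 × [CO3^2-]  ⇒  [CO3^2-] = 1.9 × 10^-7 M.
The salt with the lower threshold [CO3^2-] precipitates first: BaCO3.

BaCO3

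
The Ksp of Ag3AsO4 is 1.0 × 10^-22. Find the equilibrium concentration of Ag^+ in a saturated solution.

Ag3AsO4(s) ⇌ 3 Ag^+ + AsO4^3-
Ksp = [Ag^+]^3[AsO4^3-]
If s mol/L of Ag3AsO4 dissolves, [Ag^+] = 3s and [AsO4^3-] = s.
Substituting: Ksp = (3s)^3s = 27s^4
s^4 = 1.0 × 10^-22 / 27, so s = 1.39 × 10^-6 M
[Ag^+] = 3s = 4.2 × 10^-6 M

[Ag^+] ≈ 4.2e-6 M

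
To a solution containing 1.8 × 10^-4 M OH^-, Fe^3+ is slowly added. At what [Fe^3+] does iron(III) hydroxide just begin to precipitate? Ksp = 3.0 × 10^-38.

Fe(OH)3(s) ⇌ Fe^3+(aq) + 3 OH^-(aq)
Ksp = [Fe^3+][OH^-]^3
Precipitation begins when Q = Ksp. With [OH^-] = 1.8 × 10^-4 M:
3.0 × 10^-38 = (1.8 × 10^-4)^3 × [Fe^3+]
[Fe^3+] = (3.0 × 10^-38 / 5.83 × 10^-12) = 5.1 × 10^-27 M

5.1 x 10^-27 M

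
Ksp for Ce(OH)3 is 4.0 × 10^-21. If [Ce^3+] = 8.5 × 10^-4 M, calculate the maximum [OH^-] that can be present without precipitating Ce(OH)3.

[OH^-] = 1.7 × 10^-6 M

Ce(OH)3(s) ⇌ Ce^3+(aq) + 3 OH^-(aq)
Ksp = [Ce^3+][OH^-]^3
Precipitation begins when Q = Ksp. With [Ce^3+] = 8.5 × 10^-4 M:
4.0 × 10^-21 = (8.5 × 10^-4) × [OH^-]^3
[OH^-] = (4.0 × 10^-21 / 8.5 × 10^-4)^(1/3) = 1.7 × 10^-6 M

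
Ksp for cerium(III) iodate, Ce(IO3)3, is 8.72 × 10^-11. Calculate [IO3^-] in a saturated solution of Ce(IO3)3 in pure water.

Ce(IO3)3(s) ⇌ Ce^3+(aq) + 3 IO3^-(aq)
Ksp = [Ce^3+][IO3^-]^3
Let s = molar solubility. Then [Ce^3+] = s and [IO3^-] = 3s.
Substituting: Ksp = s(3s)^3 = 27s^4
Solving, s = (8.72 × 10^-11/27)^(1/4) = 1.341 × 10^-3 M
[IO3^-] = 3s = 4.02 × 10^-3 M

[IO3^-] ≈ 4.02 x 10^-3 M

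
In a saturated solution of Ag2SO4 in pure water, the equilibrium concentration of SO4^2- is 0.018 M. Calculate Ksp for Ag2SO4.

2.3e-5

Ag2SO4(s) <=> 2 Ag^+(aq) + SO4^2-(aq)
Stoichiometry gives [Ag^+] = (2/1)[SO4^2-] = 3.60 × 10^-2 M.
Ksp = [Ag^+]^2[SO4^2-]
Ksp = (3.60 × 10^-2)^2 × 1.8 × 10^-2 = 2.3 x 10^-5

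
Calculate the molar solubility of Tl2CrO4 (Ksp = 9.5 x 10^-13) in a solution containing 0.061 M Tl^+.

s ≈ 2.6 × 10^-10 M

Tl2CrO4(s) ⇌ 2 Tl^+ + CrO4^2-
Ksp = [Tl^+]^2[CrO4^2-]
If s mol/L dissolves here, [Tl^+] = 0.061 + 2s ≈ 0.061, [CrO4^2-] = s (Ksp is small, so little additional dissolves).
Ksp ≈ (0.061)^2 × s
s = 2.6 × 10^-10 M
Check: 2s = 5.1 × 10^-10 ≪ 0.061, so the approximation is valid.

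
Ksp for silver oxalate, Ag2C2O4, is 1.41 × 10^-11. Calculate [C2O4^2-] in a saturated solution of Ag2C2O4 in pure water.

[C2O4^2-] = 1.52e-4 M

Ag2C2O4(s) ⇌ 2 Ag^+ + C2O4^2-
Ksp = [Ag^+]^2[C2O4^2-]
With molar solubility s: [Ag^+] = 2s, [C2O4^2-] = s.
Ksp = (2s)^2s = 4s^3
s^3 = 1.41 × 10^-11 / 4, so s = 1.522 x 10^-4 M
[C2O4^2-] = s = 1.52 × 10^-4 M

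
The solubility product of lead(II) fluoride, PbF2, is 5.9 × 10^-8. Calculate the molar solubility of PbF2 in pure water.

PbF2(s) ⇌ Pb^2+(aq) + 2 F^-(aq)
Ksp = [Pb^2+][F^-]^2
If s mol/L of PbF2 dissolves, [Pb^2+] = s and [F^-] = 2s.
Ksp = s(2s)^2 = 4s^3
Solving, s = (5.9 × 10^-8/4)^(1/3) = 2.5 × 10^-3 M

s ≈ 2.5 x 10^-3 M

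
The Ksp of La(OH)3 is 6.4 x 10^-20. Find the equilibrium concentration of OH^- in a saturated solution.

[OH^-] ≈ 2.1e-5 M

La(OH)3(s) ⇌ La^3+(aq) + 3 OH^-(aq)
Ksp = [La^3+][OH^-]^3
For each mole of La(OH)3 that dissolves: [La^3+] = s, [OH^-] = 3s.
So Ksp = s × (3s)^3 = 27s^4
s = (6.4 x 10^-20 / 27)^(1/4) = 6.98 x 10^-6 M
[OH^-] = 3s = 2.1 × 10^-5 M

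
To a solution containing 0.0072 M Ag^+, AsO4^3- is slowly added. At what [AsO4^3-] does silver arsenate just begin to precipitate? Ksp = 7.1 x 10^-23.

[AsO4^3-] ≈ 1.9 × 10^-16 M

Ag3AsO4(s) <=> 3 Ag^+ + AsO4^3-
Ksp = [Ag^+]^3[AsO4^3-]
Precipitation begins when Q = Ksp. With [Ag^+] = 0.0072 M:
7.1 x 10^-23 = (0.0072)^3 × [AsO4^3-]
[AsO4^3-] = (7.1 x 10^-23 / 3.73 × 10^-7) = 1.9 × 10^-16 M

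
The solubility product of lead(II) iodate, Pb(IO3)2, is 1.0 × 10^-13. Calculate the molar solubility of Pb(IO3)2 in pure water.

2.9 × 10^-5 M

Pb(IO3)2(s) ⇌ Pb^2+(aq) + 2 IO3^-(aq)
Ksp = [Pb^2+][IO3^-]^2
If s mol/L of Pb(IO3)2 dissolves, [Pb^2+] = s and [IO3^-] = 2s.
Substituting: Ksp = s(2s)^2 = 4s^3
Solving, s = (1.0 × 10^-13/4)^(1/3) = 2.9 x 10^-5 M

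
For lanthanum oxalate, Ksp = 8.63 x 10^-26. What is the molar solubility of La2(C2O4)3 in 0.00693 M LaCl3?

4.05 × 10^-8 M

La2(C2O4)3(s) <=> 2 La^3+ + 3 C2O4^2-
Ksp = [La^3+]^2[C2O4^2-]^3
If s mol/L dissolves here, [La^3+] = 0.00693 + 2s ≈ 0.00693, [C2O4^2-] = 3s (common-ion effect: La^3+ is already 0.00693 M).
Ksp ≈ (0.00693)^2 × (3s)^3
s = 4.05 × 10^-8 M
Check: 2s = 8.1 x 10^-8 ≪ 0.00693, so the approximation is valid.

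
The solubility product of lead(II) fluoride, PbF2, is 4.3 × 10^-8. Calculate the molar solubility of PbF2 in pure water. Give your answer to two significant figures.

PbF2(s) ⇌ Pb^2+(aq) + 2 F^-(aq)
Ksp = [Pb^2+][F^-]^2
For each mole of PbF2 that dissolves: [Pb^2+] = s, [F^-] = 2s.
Substituting: Ksp = s(2s)^2 = 4s^3
s = (4.3 × 10^-8 / 4)^(1/3) = 2.2 × 10^-3 M

s ≈ 2.2 × 10^-3 M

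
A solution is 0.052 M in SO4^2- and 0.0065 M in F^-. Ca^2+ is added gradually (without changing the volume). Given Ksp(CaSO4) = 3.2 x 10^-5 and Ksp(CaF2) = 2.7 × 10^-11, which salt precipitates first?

CaF2

Precipitation of each salt starts when its ion product equals its Ksp.
For CaSO4: 3.2 x 10^-5 = 0.052 × [Ca^2+]  ⇒  [Ca^2+] = 6.2 × 10^-4 M.
For CaF2: 2.7 × 10^-11 = (0.0065)^2 × [Ca^2+]  ⇒  [Ca^2+] = 6.4 × 10^-7 M.
The salt with the lower threshold [Ca^2+] precipitates first: CaF2.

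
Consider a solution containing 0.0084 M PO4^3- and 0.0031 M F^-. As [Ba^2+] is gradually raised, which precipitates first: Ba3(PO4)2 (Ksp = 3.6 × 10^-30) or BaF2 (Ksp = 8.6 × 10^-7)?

Precipitation of each salt starts when its ion product equals its Ksp.
For Ba3(PO4)2: 3.6 × 10^-30 = (0.0084)^2 × [Ba^2+]^3  ⇒  [Ba^2+] = 3.7 x 10^-9 M.
For BaF2: 8.6 × 10^-7 = (0.0031)^2 × [Ba^2+]  ⇒  [Ba^2+] = 8.9 x 10^-2 M.
The salt with the lower threshold [Ba^2+] precipitates first: Ba3(PO4)2.

Ba3(PO4)2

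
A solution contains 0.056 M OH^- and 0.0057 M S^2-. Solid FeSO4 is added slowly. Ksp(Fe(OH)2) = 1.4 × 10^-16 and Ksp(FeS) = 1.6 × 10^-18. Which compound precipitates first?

Precipitation of each salt starts when its ion product equals its Ksp.
For Fe(OH)2: 1.4 × 10^-16 = (0.056)^2 × [Fe^2+]  ⇒  [Fe^2+] = 4.5 × 10^-14 M.
For FeS: 1.6 × 10^-18 = 0.0057 × [Fe^2+]  ⇒  [Fe^2+] = 2.8 × 10^-16 M.
The salt with the lower threshold [Fe^2+] precipitates first: FeS.

FeS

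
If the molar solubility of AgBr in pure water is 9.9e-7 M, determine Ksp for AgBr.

AgBr(s) ⇌ Ag^+(aq) + Br^-(aq)
With molar solubility s: [Ag^+] = s, [Br^-] = s.
Ksp = [Ag^+][Br^-]
Ksp = s × s = s^2
Ksp = (9.9 × 10^-7)^2 = 9.8 × 10^-13

Ksp ≈ 9.8 × 10^-13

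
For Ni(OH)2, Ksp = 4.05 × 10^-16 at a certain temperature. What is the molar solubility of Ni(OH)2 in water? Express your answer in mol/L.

4.66 × 10^-6 M

Ni(OH)2(s) <=> Ni^2+ + 2 OH^-
Ksp = [Ni^2+][OH^-]^2
If s mol/L of Ni(OH)2 dissolves, [Ni^2+] = s and [OH^-] = 2s.
So Ksp = s × (2s)^2 = 4s^3
s^3 = 4.05 × 10^-16 / 4, so s = 4.66 x 10^-6 M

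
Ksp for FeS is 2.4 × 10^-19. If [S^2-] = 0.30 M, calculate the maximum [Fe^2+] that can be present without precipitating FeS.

[Fe^2+] ≈ 8.0e-19 M

FeS(s) ⇌ Fe^2+(aq) + S^2-(aq)
Ksp = [Fe^2+][S^2-]
Precipitation begins when Q = Ksp. With [S^2-] = 0.30 M:
2.4 × 10^-19 = (0.30) × [Fe^2+]
[Fe^2+] = (2.4 × 10^-19 / 3.0 x 10^-1) = 8.0 × 10^-19 M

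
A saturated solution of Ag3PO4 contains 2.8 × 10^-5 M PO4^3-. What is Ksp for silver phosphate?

Ksp ≈ 1.7 × 10^-17

Ag3PO4(s) ⇌ 3 Ag^+ + PO4^3-
Stoichiometry gives [Ag^+] = (3/1)[PO4^3-] = 8.40 × 10^-5 M.
Ksp = [Ag^+]^3[PO4^3-]
Ksp = (8.40 x 10^-5)^3 × 2.8 × 10^-5 = 1.7 × 10^-17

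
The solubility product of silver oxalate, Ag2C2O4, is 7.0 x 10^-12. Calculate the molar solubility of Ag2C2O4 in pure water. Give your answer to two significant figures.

Ag2C2O4(s) ⇌ 2 Ag^+(aq) + C2O4^2-(aq)
Ksp = [Ag^+]^2[C2O4^2-]
Let s = molar solubility. Then [Ag^+] = 2s and [C2O4^2-] = s.
Ksp = (2s)^2s = 4s^3
Solving, s = (7.0 x 10^-12/4)^(1/3) = 1.2 x 10^-4 M

s ≈ 1.2 × 10^-4 M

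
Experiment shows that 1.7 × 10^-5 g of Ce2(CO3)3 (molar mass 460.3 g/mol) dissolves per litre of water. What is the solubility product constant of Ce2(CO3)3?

Ksp ≈ 7.4 x 10^-36

Molar solubility s = (1.7 × 10^-5 g/L) / (460.3 g/mol) = 3.69 × 10^-8 M.
Ce2(CO3)3(s) <=> 2 Ce^3+ + 3 CO3^2-
For each mole of Ce2(CO3)3 that dissolves: [Ce^3+] = 2s, [CO3^2-] = 3s.
Ksp = [Ce^3+]^2[CO3^2-]^3
So Ksp = (2s)^2 × (3s)^3 = 108s^5
With s = 3.69 x 10^-8: Ksp = 7.4 × 10^-36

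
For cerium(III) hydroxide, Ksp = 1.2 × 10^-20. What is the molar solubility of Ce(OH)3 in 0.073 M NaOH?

Ce(OH)3(s) ⇌ Ce^3+ + 3 OH^-
Ksp = [Ce^3+][OH^-]^3
If s mol/L dissolves here, [Ce^3+] = s, [OH^-] = 0.073 + 3s ≈ 0.073 (common-ion effect: OH^- is already 0.073 M).
Ksp ≈ s × (0.073)^3
s = 3.1 × 10^-17 M
Check: 3s = 9.3 × 10^-17 ≪ 0.073, so the approximation is valid.

s ≈ 3.1 × 10^-17 M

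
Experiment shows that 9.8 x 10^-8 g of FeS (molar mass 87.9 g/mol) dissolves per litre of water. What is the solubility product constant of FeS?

Molar solubility s = (9.8 x 10^-8 g/L) / (87.9 g/mol) = 1.11 × 10^-9 M.
FeS(s) <=> Fe^2+(aq) + S^2-(aq)
If s mol/L of FeS dissolves, [Fe^2+] = s and [S^2-] = s.
Ksp = [Fe^2+][S^2-]
Ksp = (s)(s) = s^2
With s = 1.11 × 10^-9: Ksp = 1.2 x 10^-18

1.2e-18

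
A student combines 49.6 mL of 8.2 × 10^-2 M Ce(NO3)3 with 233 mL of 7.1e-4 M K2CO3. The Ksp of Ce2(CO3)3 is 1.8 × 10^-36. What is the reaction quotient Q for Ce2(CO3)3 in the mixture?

Q ≈ 4.2e-14

Total volume = 49.6 + 233 = 282.6 mL.
[Ce^3+] = 8.2 x 10^-2 × (49.6/282.6) = 1.44 × 10^-2 M
[CO3^2-] = 7.1 × 10^-4 × (233/282.6) = 5.85 × 10^-4 M
Ce2(CO3)3(s) <=> 2 Ce^3+(aq) + 3 CO3^2-(aq), so Q = [Ce^3+]^2[CO3^2-]^3
Q = (1.44 x 10^-2)^2(5.85 × 10^-4)^3 = 4.2 × 10^-14
Q > Ksp, so Ce2(CO3)3 will precipitate.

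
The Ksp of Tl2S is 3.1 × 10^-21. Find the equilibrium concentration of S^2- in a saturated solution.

Tl2S(s) ⇌ 2 Tl^+(aq) + S^2-(aq)
Ksp = [Tl^+]^2[S^2-]
If s mol/L of Tl2S dissolves, [Tl^+] = 2s and [S^2-] = s.
Ksp = (2s)^2s = 4s^3
Solving, s = (3.1 × 10^-21/4)^(1/3) = 9.19 x 10^-8 M
[S^2-] = s = 9.2 x 10^-8 M

9.2e-8 M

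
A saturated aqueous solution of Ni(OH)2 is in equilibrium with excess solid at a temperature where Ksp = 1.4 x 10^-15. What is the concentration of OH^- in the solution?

Ni(OH)2(s) <=> Ni^2+(aq) + 2 OH^-(aq)
Ksp = [Ni^2+][OH^-]^2
For each mole of Ni(OH)2 that dissolves: [Ni^2+] = s, [OH^-] = 2s.
Ksp = s(2s)^2 = 4s^3
Solving, s = (1.4 x 10^-15/4)^(1/3) = 7.05 × 10^-6 M
[OH^-] = 2s = 1.4 x 10^-5 M

1.4e-5 M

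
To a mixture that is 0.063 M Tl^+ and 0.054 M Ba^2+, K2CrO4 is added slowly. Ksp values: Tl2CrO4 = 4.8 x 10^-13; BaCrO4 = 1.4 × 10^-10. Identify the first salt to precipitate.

Each salt begins to precipitate when Q = Ksp, i.e. when [CrO4^2-] reaches its threshold.
For Tl2CrO4: 4.8 x 10^-13 = (0.063)^2 × [CrO4^2-]  ⇒  [CrO4^2-] = 1.2 x 10^-10 M.
For BaCrO4: 1.4 × 10^-10 = 0.054 × [CrO4^2-]  ⇒  [CrO4^2-] = 2.6 x 10^-9 M.
The salt with the lower threshold [CrO4^2-] precipitates first: Tl2CrO4.

Tl2CrO4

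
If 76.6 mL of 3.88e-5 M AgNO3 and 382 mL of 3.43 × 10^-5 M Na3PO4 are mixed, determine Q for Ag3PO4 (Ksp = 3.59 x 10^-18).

Total volume = 76.6 + 382 = 458.6 mL.
[Ag^+] = 3.88 × 10^-5 × (76.6/458.6) = 6.481 × 10^-6 M
[PO4^3-] = 3.43 × 10^-5 × (382/458.6) = 2.857 x 10^-5 M
Ag3PO4(s) ⇌ 3 Ag^+ + PO4^3-, so Q = [Ag^+]^3[PO4^3-]
Q = (6.481 x 10^-6)^3(2.857 × 10^-5) = 7.78 × 10^-21
Q < Ksp, so no precipitate of Ag3PO4 forms.

Q ≈ 7.78 × 10^-21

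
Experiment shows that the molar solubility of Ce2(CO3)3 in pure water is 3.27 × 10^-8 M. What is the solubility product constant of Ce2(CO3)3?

Ce2(CO3)3(s) ⇌ 2 Ce^3+ + 3 CO3^2-
Let s = molar solubility. Then [Ce^3+] = 2s and [CO3^2-] = 3s.
Ksp = [Ce^3+]^2[CO3^2-]^3
So Ksp = (2s)^2 × (3s)^3 = 108s^5
Ksp = 108 × (3.27 x 10^-8)^5 = 4.04 × 10^-36

Ksp ≈ 4.04 x 10^-36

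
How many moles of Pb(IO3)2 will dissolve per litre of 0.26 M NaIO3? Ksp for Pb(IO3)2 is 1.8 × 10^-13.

s ≈ 2.7 × 10^-12 M

Pb(IO3)2(s) <=> Pb^2+(aq) + 2 IO3^-(aq)
Ksp = [Pb^2+][IO3^-]^2
Let s = moles of Pb(IO3)2 that dissolve per litre. [Pb^2+] = s, [IO3^-] = 0.26 + 2s ≈ 0.26 (since IO3^- from NaIO3 dominates).
Ksp ≈ s × (0.26)^2
s = 2.7 × 10^-12 M
Check: 2s = 5.3 × 10^-12 ≪ 0.26, so the approximation is valid.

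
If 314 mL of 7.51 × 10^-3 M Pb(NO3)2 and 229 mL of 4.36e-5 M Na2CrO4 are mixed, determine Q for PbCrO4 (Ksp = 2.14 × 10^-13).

Total volume = 314 + 229 = 543 mL.
[Pb^2+] = 7.51 × 10^-3 × (314/543) = 4.343 × 10^-3 M
[CrO4^2-] = 4.36 × 10^-5 × (229/543) = 1.839 × 10^-5 M
PbCrO4(s) ⇌ Pb^2+ + CrO4^2-, so Q = [Pb^2+][CrO4^2-]
Q = (4.343 × 10^-3)(1.839 x 10^-5) = 7.99 × 10^-8
Q > Ksp, so PbCrO4 will precipitate.

7.99e-8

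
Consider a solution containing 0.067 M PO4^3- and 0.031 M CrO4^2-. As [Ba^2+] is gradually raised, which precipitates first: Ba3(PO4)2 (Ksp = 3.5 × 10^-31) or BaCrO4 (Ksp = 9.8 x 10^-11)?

Precipitation of each salt starts when its ion product equals its Ksp.
For Ba3(PO4)2: 3.5 × 10^-31 = (0.067)^2 × [Ba^2+]^3  ⇒  [Ba^2+] = 4.3 x 10^-10 M.
For BaCrO4: 9.8 x 10^-11 = 0.031 × [Ba^2+]  ⇒  [Ba^2+] = 3.2 x 10^-9 M.
The salt with the lower threshold [Ba^2+] precipitates first: Ba3(PO4)2.

Ba3(PO4)2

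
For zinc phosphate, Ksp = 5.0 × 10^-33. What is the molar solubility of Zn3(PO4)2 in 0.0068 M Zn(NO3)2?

s = 6.3e-14 M

Zn3(PO4)2(s) <=> 3 Zn^2+(aq) + 2 PO4^3-(aq)
Ksp = [Zn^2+]^3[PO4^3-]^2
Let s be the molar solubility in this solution. [Zn^2+] = 0.0068 + 3s ≈ 0.0068, [PO4^3-] = 2s (since Zn^2+ from Zn(NO3)2 dominates).
Ksp ≈ (0.0068)^3 × (2s)^2
s = 6.3 × 10^-14 M
Check: 3s = 1.9 x 10^-13 ≪ 0.0068, so the approximation is valid.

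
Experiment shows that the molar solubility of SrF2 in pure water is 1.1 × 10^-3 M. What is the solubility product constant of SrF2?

Ksp ≈ 5.3e-9

SrF2(s) <=> Sr^2+(aq) + 2 F^-(aq)
If s mol/L of SrF2 dissolves, [Sr^2+] = s and [F^-] = 2s.
Ksp = [Sr^2+][F^-]^2
Ksp = s(2s)^2 = 4s^3
With s = 1.1 x 10^-3: Ksp = 5.3 x 10^-9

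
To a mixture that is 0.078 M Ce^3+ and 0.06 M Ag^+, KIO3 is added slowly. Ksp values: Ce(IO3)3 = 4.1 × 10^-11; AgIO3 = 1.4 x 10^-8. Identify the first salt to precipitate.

AgIO3

Precipitation of each salt starts when its ion product equals its Ksp.
For Ce(IO3)3: 4.1 × 10^-11 = 0.078 × [IO3^-]^3  ⇒  [IO3^-] = 8.1 × 10^-4 M.
For AgIO3: 1.4 x 10^-8 = 0.06 × [IO3^-]  ⇒  [IO3^-] = 2.3 × 10^-7 M.
The salt with the lower threshold [IO3^-] precipitates first: AgIO3.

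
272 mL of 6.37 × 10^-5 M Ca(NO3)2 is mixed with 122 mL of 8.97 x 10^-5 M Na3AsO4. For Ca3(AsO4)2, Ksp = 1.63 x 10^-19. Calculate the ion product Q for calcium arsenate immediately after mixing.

Q = 6.56 × 10^-23

Total volume = 272 + 122 = 394 mL.
[Ca^2+] = 6.37 x 10^-5 × (272/394) = 4.398 x 10^-5 M
[AsO4^3-] = 8.97 × 10^-5 × (122/394) = 2.778 × 10^-5 M
Ca3(AsO4)2(s) ⇌ 3 Ca^2+(aq) + 2 AsO4^3-(aq), so Q = [Ca^2+]^3[AsO4^3-]^2
Q = (4.398 × 10^-5)^3(2.778 x 10^-5)^2 = 6.56 × 10^-23
Q < Ksp, so no precipitate of Ca3(AsO4)2 forms.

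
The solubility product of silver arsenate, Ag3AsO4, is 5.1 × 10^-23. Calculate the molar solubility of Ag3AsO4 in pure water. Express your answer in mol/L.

Ag3AsO4(s) ⇌ 3 Ag^+ + AsO4^3-
Ksp = [Ag^+]^3[AsO4^3-]
For each mole of Ag3AsO4 that dissolves: [Ag^+] = 3s, [AsO4^3-] = s.
Ksp = (3s)^3s = 27s^4
s^4 = 5.1 × 10^-23 / 27, so s = 1.2 x 10^-6 M

s ≈ 1.2 x 10^-6 M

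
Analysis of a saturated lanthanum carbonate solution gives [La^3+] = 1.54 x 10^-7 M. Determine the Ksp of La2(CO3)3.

La2(CO3)3(s) <=> 2 La^3+(aq) + 3 CO3^2-(aq)
Stoichiometry gives [CO3^2-] = (3/2)[La^3+] = 2.310 x 10^-7 M.
Ksp = [La^3+]^2[CO3^2-]^3
Ksp = (1.54 × 10^-7)^2 × (2.310 x 10^-7)^3 = 2.92 × 10^-34

Ksp ≈ 2.92 x 10^-34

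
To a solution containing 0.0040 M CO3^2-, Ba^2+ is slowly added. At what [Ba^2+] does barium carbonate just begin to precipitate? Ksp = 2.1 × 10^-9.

5.3 × 10^-7 M

BaCO3(s) <=> Ba^2+ + CO3^2-
Ksp = [Ba^2+][CO3^2-]
Precipitation begins when Q = Ksp. With [CO3^2-] = 0.0040 M:
2.1 × 10^-9 = (0.0040) × [Ba^2+]
[Ba^2+] = (2.1 × 10^-9 / 4.0 × 10^-3) = 5.3 x 10^-7 M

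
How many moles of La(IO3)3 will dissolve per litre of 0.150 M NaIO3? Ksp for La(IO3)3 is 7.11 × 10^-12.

La(IO3)3(s) ⇌ La^3+ + 3 IO3^-
Ksp = [La^3+][IO3^-]^3
If s mol/L dissolves here, [La^3+] = s, [IO3^-] = 0.150 + 3s ≈ 0.150 (Ksp is small, so little additional dissolves).
Ksp ≈ s × (0.150)^3
s = 2.11 x 10^-9 M
Check: 3s = 6.3 x 10^-9 ≪ 0.150, so the approximation is valid.

s = 2.11 x 10^-9 M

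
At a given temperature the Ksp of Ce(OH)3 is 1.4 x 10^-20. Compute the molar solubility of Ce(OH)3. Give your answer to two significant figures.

Ce(OH)3(s) ⇌ Ce^3+(aq) + 3 OH^-(aq)
Ksp = [Ce^3+][OH^-]^3
If s mol/L of Ce(OH)3 dissolves, [Ce^3+] = s and [OH^-] = 3s.
Ksp = s(3s)^3 = 27s^4
s^4 = 1.4 x 10^-20 / 27, so s = 4.8 × 10^-6 M

s = 4.8 × 10^-6 M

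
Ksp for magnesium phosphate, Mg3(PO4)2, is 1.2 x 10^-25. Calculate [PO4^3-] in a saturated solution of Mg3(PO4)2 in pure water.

[PO4^3-] ≈ 8.1e-6 M

Mg3(PO4)2(s) ⇌ 3 Mg^2+(aq) + 2 PO4^3-(aq)
Ksp = [Mg^2+]^3[PO4^3-]^2
With molar solubility s: [Mg^2+] = 3s, [PO4^3-] = 2s.
So Ksp = (3s)^3 × (2s)^2 = 108s^5
Solving, s = (1.2 x 10^-25/108)^(1/5) = 4.07 × 10^-6 M
[PO4^3-] = 2s = 8.1 × 10^-6 M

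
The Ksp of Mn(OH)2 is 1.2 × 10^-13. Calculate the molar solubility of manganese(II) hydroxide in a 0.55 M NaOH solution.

Mn(OH)2(s) <=> Mn^2+ + 2 OH^-
Ksp = [Mn^2+][OH^-]^2
Let s = moles of Mn(OH)2 that dissolve per litre. [Mn^2+] = s, [OH^-] = 0.55 + 2s ≈ 0.55 (common-ion effect: OH^- is already 0.55 M).
Ksp ≈ s × (0.55)^2
s = 4.0 x 10^-13 M
Check: 2s = 7.9 × 10^-13 ≪ 0.55, so the approximation is valid.

s = 4.0 × 10^-13 M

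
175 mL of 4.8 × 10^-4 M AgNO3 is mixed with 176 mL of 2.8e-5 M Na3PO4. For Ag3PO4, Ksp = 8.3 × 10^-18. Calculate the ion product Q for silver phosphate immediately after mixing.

Total volume = 175 + 176 = 351 mL.
[Ag^+] = 4.8 x 10^-4 × (175/351) = 2.39 × 10^-4 M
[PO4^3-] = 2.8 × 10^-5 × (176/351) = 1.40 x 10^-5 M
Ag3PO4(s) ⇌ 3 Ag^+(aq) + PO4^3-(aq), so Q = [Ag^+]^3[PO4^3-]
Q = (2.39 x 10^-4)^3(1.40 × 10^-5) = 1.9 × 10^-16
Q > Ksp, so Ag3PO4 will precipitate.

1.9 x 10^-16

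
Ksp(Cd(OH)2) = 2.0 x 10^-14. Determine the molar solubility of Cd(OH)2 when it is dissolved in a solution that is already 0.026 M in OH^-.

Cd(OH)2(s) ⇌ Cd^2+(aq) + 2 OH^-(aq)
Ksp = [Cd^2+][OH^-]^2
Let s = moles of Cd(OH)2 that dissolve per litre. [Cd^2+] = s, [OH^-] = 0.026 + 2s ≈ 0.026 (Ksp is small, so little additional dissolves).
Ksp ≈ s × (0.026)^2
s = 3.0 × 10^-11 M
Check: 2s = 5.9 × 10^-11 ≪ 0.026, so the approximation is valid.

s ≈ 3.0e-11 M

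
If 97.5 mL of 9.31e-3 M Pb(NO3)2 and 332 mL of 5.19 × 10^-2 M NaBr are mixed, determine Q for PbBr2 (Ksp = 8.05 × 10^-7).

Total volume = 97.5 + 332 = 429.5 mL.
[Pb^2+] = 9.31 × 10^-3 × (97.5/429.5) = 2.113 × 10^-3 M
[Br^-] = 5.19 × 10^-2 × (332/429.5) = 4.012 x 10^-2 M
PbBr2(s) ⇌ Pb^2+ + 2 Br^-, so Q = [Pb^2+][Br^-]^2
Q = (2.113 × 10^-3)(4.012 × 10^-2)^2 = 3.40 × 10^-6
Q > Ksp, so PbBr2 will precipitate.

3.40e-6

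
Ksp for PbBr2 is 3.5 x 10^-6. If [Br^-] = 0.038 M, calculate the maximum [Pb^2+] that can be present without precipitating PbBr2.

PbBr2(s) ⇌ Pb^2+ + 2 Br^-
Ksp = [Pb^2+][Br^-]^2
Precipitation begins when Q = Ksp. With [Br^-] = 0.038 M:
3.5 x 10^-6 = (0.038)^2 × [Pb^2+]
[Pb^2+] = (3.5 x 10^-6 / 1.44 x 10^-3) = 2.4 × 10^-3 M

2.4 × 10^-3 M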